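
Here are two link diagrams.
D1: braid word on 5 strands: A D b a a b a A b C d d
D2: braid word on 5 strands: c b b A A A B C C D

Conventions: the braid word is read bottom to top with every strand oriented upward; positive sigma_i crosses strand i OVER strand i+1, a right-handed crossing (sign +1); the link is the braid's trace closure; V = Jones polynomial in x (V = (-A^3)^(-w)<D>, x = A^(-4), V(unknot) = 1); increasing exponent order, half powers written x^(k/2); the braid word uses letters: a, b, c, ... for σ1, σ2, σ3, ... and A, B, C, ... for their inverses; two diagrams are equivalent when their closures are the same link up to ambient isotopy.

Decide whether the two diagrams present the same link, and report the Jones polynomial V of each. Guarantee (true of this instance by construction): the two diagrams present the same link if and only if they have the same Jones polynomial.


same link: no
V(D1) = x - x^2 + 2x^3 - x^4 + x^5 - x^6  [12 crossings, <D> = -A^-12 + A^-8 - A^-4 + 2 - A^4 + A^8, w = +4]
D2 (bracket A^-8 + 1 - A^4; 10 crossings at w = -4): V = -x^-4 + x^-3 + x^-1
note: comparing 2 Jones polynomials yields 2 groups


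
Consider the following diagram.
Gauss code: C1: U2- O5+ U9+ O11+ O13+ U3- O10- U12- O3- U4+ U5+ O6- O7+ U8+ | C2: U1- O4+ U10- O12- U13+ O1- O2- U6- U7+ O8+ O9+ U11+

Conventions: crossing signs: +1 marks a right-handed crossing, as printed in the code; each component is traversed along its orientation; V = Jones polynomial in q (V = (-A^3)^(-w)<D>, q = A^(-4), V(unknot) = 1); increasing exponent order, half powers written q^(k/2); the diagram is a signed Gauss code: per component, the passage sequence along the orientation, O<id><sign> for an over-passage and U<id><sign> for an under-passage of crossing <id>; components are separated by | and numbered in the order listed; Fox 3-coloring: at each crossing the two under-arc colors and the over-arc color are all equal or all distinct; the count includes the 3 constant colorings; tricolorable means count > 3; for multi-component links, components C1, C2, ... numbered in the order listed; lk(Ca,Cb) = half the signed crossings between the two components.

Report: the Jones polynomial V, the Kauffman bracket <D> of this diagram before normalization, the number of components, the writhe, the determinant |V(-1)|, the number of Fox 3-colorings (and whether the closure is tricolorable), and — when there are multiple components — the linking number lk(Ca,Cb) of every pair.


Jones polynomial: V(q) = q^(-7/2) - 2q^(-5/2) + 2q^(-3/2) - 3q^(-1/2) + 2q^(1/2) - 2q^(3/2) + q^(5/2) - q^(7/2)
<D> = A^-11 - A^-7 + 2A^-3 - 2A + 3A^5 - 2A^9 + 2A^13 - A^17; writhe +1
components 2, writhe +1 (13 crossings)
linking number lk(C1,C2) = +1
3-colorings: 3 of 3^13, det 14 — not tricolorable
note: the 1 component pair carries total linking +1


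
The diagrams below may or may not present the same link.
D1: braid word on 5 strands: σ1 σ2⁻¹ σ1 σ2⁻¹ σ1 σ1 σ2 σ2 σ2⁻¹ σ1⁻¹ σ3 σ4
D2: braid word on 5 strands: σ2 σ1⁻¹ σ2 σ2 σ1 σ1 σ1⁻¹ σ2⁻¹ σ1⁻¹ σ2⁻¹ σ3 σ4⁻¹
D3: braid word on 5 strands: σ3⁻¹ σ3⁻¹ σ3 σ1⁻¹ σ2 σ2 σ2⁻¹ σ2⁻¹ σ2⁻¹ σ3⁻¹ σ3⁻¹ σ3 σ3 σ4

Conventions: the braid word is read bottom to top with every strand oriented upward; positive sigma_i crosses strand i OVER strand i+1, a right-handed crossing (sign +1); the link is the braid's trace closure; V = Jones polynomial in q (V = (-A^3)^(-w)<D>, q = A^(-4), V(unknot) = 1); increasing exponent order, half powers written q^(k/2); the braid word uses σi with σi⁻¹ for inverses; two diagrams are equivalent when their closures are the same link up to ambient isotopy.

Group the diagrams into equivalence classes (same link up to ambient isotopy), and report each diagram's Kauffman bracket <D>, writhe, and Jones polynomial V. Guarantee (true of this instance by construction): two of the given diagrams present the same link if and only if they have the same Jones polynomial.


equivalence classes: {D1} | {D2} | {D3}
D1 (bracket -A^-4 + 1 + A^8; 12 crossings at w = +4): V = q + q^3 - q^4
D2 (bracket A^-8 - A^-4 + 1 - A^4 + A^8; 12 crossings at w = 0): V = q^-2 - q^-1 + 1 - q + q^2
V(D3) = 1  (w -2, c 14, <D> = A^-6)
observation: 3 values of V(q) split the 3 diagrams


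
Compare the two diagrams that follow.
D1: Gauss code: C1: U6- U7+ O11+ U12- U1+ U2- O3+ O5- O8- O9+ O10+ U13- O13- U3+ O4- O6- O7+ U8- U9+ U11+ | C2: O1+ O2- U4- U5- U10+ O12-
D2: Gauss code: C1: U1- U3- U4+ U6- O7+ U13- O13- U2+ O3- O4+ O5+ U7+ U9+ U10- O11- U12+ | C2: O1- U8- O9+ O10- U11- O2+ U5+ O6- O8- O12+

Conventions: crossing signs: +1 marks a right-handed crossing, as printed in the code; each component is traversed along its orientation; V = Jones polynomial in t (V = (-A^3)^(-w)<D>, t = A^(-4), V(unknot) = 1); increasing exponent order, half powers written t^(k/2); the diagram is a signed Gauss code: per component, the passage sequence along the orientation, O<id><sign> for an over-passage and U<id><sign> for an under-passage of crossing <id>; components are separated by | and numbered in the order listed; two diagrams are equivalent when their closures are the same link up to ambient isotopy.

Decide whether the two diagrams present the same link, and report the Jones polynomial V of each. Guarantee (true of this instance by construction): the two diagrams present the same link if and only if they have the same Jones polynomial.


equivalent: no
D1 (bracket A^-1 + A^7; 13 crossings at w = -1): V = -t^(-5/2) - t^(-1/2)
D2 (bracket -A^-17 + 2A^-13 - A^-9 + 2A^-5 - A^-1 + A^3; 13 crossings at w = -1): V = -t^(-3/2) + t^(-1/2) - 2t^(1/2) + t^(3/2) - 2t^(5/2) + t^(7/2)
key observation: 2 classes among 2 diagrams; unequal V(t) rules out equality


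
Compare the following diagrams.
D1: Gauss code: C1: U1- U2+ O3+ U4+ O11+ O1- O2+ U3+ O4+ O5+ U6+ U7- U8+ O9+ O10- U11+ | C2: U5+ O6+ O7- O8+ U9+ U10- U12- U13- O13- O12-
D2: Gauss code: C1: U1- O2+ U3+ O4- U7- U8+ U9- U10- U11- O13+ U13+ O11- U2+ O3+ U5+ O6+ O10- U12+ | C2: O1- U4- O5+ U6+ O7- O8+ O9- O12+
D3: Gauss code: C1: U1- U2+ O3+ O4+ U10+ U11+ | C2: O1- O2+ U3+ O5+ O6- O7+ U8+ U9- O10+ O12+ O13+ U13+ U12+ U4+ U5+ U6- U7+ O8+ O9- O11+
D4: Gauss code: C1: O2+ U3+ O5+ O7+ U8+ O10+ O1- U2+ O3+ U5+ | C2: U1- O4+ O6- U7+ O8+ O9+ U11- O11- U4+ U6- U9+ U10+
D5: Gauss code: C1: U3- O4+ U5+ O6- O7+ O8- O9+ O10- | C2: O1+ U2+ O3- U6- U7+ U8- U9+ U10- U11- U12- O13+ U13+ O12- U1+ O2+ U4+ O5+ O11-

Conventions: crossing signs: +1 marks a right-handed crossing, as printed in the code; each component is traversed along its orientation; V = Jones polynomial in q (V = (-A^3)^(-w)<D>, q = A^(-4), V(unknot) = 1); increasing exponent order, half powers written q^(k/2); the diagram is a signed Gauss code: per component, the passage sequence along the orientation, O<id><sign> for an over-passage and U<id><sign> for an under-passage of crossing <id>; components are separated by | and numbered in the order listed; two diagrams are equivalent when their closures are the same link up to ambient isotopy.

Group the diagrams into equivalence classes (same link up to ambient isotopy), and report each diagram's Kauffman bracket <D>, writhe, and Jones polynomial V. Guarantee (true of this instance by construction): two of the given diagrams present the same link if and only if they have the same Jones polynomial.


equivalence classes: {D1, D4} | {D2, D5} | {D3}
D1 (bracket -A^-17 + A^-13 - A^-9 + 2A^-5 + A^3; 13 crossings at w = +3): V = -q^(3/2) - 2q^(7/2) + q^(9/2) - q^(11/2) + q^(13/2)
V(D2) = -q^(-3/2) + q^(-1/2) - 2q^(1/2) + q^(3/2) - 2q^(5/2) + q^(7/2)  [13 crossings, <D> = -A^-11 + 2A^-7 - A^-3 + 2A - A^5 + A^9, w = +1]
V(D3) = -q^(3/2) - q^(7/2) + q^(9/2) - q^(11/2)  (w +7, c 13, <D> = A^-1 - A^3 + A^7 + A^15)
V(D4) = -q^(3/2) - 2q^(7/2) + q^(9/2) - q^(11/2) + q^(13/2)  (w +5, c 11, <D> = -A^-11 + A^-7 - A^-3 + 2A + A^9)
V(D5) = -q^(-3/2) + q^(-1/2) - 2q^(1/2) + q^(3/2) - 2q^(5/2) + q^(7/2)  [13 crossings, <D> = -A^-11 + 2A^-7 - A^-3 + 2A - A^5 + A^9, w = +1]
observation: V(q) takes 3 values over 5 diagrams, fixing the grouping


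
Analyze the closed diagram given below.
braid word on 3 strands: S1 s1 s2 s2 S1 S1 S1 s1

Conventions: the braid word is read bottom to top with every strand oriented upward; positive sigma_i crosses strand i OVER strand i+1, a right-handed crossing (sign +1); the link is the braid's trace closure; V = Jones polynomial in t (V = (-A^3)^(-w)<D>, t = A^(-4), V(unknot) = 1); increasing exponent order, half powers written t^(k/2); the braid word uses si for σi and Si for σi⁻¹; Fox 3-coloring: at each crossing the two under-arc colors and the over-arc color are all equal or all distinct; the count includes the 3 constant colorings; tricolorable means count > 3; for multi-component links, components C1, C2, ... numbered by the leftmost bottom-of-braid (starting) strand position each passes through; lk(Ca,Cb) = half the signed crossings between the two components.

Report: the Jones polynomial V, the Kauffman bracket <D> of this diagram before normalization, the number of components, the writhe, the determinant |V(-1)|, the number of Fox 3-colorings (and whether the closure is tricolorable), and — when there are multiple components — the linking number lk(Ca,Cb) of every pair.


V(t) = t^-2 + 2 + t^2
bracket: A^-8 + 2 + A^8, w = 0
3 components, writhe 0, over 8 crossings
lk(C1,C2) = -1
linking number lk(C1,C3) = 0
lk(C2,C3): +1
det 4, colorings 3 of 3^8 — not tricolorable
observation: |V(-1)| = 4: so not tricolorable, since 3 does not divide 4


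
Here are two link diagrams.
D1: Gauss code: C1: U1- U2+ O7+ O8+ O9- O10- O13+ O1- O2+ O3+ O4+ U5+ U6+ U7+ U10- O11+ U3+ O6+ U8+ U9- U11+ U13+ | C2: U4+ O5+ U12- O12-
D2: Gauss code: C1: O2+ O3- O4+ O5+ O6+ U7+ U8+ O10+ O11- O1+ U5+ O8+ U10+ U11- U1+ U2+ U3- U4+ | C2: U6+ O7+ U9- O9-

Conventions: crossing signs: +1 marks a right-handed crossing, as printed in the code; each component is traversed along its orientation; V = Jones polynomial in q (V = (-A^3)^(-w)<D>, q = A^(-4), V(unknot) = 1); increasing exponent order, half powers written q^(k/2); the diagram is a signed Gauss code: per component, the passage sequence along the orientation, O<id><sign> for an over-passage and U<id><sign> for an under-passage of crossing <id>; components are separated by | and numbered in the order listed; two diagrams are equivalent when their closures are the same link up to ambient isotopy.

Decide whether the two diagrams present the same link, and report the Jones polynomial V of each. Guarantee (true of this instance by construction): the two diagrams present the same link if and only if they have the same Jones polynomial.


equivalent: yes
V(D1) = -q^(3/2) - 2q^(7/2) + q^(9/2) - q^(11/2) + q^(13/2)  (w +5, c 13, <D> = -A^-11 + A^-7 - A^-3 + 2A + A^9)
D2 (bracket -A^-11 + A^-7 - A^-3 + 2A + A^9; 11 crossings at w = +5): V = -q^(3/2) - 2q^(7/2) + q^(9/2) - q^(11/2) + q^(13/2)
why: from 13 to 11 crossings by R-moves: one link, two diagrams


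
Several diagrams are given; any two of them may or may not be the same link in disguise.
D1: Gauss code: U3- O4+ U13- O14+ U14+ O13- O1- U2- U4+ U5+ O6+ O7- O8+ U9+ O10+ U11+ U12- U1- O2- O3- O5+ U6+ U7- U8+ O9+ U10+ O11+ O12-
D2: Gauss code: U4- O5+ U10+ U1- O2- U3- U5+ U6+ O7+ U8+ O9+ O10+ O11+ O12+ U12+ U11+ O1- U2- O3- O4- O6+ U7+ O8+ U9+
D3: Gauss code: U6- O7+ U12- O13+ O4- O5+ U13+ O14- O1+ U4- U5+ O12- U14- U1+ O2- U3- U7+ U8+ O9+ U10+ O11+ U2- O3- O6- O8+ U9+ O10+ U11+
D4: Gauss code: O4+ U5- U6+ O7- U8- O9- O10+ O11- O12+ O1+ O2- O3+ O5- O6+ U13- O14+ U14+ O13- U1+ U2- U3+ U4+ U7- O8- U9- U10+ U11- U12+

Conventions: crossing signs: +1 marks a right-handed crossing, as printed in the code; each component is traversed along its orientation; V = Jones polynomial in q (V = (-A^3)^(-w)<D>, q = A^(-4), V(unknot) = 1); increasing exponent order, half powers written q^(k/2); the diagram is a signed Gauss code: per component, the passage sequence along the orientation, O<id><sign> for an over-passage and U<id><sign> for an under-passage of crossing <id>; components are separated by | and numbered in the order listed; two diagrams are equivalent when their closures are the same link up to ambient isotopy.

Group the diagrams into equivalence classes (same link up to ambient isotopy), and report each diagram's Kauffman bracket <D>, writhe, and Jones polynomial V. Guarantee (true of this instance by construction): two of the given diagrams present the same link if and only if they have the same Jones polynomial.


equivalence classes: {D1, D2, D3} | {D4}
D1 (bracket A^-14 - 2A^-10 + 2A^-6 - 2A^-2 + 2A^2 - A^6 + A^10; 14 crossings at w = +2): V = q^-1 - 1 + 2q - 2q^2 + 2q^3 - 2q^4 + q^5
D2 (bracket A^-8 - 2A^-4 + 2 - 2A^4 + 2A^8 - A^12 + A^16; 12 crossings at w = +4): V = q^-1 - 1 + 2q - 2q^2 + 2q^3 - 2q^4 + q^5
V(D3) = q^-1 - 1 + 2q - 2q^2 + 2q^3 - 2q^4 + q^5  [14 crossings, <D> = A^-14 - 2A^-10 + 2A^-6 - 2A^-2 + 2A^2 - A^6 + A^10, w = +2]
V(D4) = 1  (w 0, c 14, <D> = 1)
key observation: comparing 4 Jones polynomials yields 2 groups


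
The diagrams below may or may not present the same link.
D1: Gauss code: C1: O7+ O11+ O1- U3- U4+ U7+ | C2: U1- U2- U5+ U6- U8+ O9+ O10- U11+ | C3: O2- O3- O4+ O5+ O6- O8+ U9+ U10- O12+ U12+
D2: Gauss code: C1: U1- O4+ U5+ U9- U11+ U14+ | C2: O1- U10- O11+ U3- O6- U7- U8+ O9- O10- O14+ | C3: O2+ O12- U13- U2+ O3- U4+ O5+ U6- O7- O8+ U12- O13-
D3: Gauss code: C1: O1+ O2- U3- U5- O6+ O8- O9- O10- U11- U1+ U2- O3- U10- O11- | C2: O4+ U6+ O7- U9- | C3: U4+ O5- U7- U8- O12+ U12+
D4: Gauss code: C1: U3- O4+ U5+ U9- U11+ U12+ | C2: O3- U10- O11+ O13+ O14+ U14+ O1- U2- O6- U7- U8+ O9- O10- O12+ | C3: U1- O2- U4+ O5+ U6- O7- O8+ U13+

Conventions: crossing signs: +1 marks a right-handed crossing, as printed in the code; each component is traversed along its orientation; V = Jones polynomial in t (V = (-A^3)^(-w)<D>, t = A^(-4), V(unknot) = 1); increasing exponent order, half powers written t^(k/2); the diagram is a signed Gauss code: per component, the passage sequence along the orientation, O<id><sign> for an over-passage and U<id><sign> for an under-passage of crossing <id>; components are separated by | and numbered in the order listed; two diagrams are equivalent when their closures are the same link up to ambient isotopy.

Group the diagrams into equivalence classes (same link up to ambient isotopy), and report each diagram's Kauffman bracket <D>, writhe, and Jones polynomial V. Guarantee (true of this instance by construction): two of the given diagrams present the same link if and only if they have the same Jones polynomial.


equivalence classes: {D1} | {D2, D4} | {D3}
D1 (bracket A^2 + 2A^6 + A^10; 12 crossings at w = +2): V = t^-1 + 2 + t
V(D2) = t^-2 + 2 + t^2  [14 crossings, <D> = A^-14 + 2A^-6 + A^2, w = -2]
V(D3) = -t^-7 + t^-4 + 2t^-3 + t^-2 + t^-1  (w -4, c 12, <D> = A^-8 + A^-4 + 2 + A^4 - A^16)
V(D4) = t^-2 + 2 + t^2  [14 crossings, <D> = A^-8 + 2 + A^8, w = 0]
key observation: 3 classes among 4 diagrams; unequal V(t) rules out equality


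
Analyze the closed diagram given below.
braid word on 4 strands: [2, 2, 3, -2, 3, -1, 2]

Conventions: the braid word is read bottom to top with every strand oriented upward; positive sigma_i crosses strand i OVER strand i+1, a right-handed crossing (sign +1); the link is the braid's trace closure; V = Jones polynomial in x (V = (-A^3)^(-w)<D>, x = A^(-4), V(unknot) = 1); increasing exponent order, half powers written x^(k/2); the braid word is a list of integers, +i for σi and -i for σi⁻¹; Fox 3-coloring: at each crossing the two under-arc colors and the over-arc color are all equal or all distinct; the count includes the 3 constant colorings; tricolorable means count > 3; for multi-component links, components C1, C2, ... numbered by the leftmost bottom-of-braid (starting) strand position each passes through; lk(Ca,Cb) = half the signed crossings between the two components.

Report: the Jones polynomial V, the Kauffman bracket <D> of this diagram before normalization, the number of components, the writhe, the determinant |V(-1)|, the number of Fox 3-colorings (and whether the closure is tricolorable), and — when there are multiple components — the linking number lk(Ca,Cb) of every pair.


V = x - x^2 + 2x^3 - x^4 + x^5 - x^6
<D> = A^-15 - A^-11 + A^-7 - 2A^-3 + A - A^5 (w = +3)
1 component over 7 crossings, w = +3
3 Fox colorings among 3^7, |V(-1)| = 7: not tricolorable
why: |V(-1)| = 7: so not tricolorable, since 3 does not divide 7


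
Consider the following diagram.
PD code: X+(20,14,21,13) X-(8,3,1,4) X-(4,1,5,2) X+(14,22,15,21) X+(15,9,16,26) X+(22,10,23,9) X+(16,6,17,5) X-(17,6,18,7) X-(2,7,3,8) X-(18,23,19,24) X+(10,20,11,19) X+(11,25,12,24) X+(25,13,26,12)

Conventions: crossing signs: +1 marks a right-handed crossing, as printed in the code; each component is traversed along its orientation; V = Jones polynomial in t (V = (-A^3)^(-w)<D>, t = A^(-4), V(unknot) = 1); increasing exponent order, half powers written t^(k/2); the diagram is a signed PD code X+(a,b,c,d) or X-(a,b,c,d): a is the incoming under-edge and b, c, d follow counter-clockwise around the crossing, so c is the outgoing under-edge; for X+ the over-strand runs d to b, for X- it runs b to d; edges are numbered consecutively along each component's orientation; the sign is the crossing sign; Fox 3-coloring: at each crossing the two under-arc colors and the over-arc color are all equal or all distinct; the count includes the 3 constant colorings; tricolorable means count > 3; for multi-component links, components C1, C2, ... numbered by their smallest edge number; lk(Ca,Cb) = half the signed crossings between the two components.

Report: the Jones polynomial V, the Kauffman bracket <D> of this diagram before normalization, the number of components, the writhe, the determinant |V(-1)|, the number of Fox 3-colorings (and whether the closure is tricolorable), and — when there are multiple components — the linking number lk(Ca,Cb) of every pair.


V = t^(-5/2) - 2t^(1/2) - t^(3/2) - t^(5/2) - t^(7/2) + t^(9/2) + t^(13/2)
<D> = -A^-17 - A^-9 + A^-5 + A^-1 + A^3 + 2A^7 - A^19 (w = +3)
2 components over 13 crossings, w = +3
lk(C1,C2): 0
27 Fox colorings among 3^13, |V(-1)| = 0: tricolorable
why: the 1 component pair carries total linking 0


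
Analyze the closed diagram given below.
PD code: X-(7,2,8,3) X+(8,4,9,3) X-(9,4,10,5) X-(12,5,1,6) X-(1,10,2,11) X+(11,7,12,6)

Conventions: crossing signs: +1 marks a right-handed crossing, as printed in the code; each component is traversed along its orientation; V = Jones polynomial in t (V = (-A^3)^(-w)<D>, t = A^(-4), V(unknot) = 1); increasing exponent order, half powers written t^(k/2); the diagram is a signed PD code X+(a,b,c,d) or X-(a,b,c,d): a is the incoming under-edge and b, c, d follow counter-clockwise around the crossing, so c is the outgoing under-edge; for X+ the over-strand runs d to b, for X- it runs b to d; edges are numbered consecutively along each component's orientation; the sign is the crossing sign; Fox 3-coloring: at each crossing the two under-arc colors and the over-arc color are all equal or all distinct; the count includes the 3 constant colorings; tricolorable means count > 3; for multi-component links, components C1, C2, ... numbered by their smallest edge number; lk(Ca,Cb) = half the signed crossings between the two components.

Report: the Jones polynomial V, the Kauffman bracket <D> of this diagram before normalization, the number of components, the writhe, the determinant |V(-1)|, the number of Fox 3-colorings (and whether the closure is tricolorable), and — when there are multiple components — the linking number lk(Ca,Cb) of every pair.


V = 1
<D> = A^-6 (w = -2)
1 component over 6 crossings, w = -2
3 Fox colorings among 3^6, |V(-1)| = 1: not tricolorable
why: det 1 = |V(-1)|; not divisible by 3, so not tricolorable


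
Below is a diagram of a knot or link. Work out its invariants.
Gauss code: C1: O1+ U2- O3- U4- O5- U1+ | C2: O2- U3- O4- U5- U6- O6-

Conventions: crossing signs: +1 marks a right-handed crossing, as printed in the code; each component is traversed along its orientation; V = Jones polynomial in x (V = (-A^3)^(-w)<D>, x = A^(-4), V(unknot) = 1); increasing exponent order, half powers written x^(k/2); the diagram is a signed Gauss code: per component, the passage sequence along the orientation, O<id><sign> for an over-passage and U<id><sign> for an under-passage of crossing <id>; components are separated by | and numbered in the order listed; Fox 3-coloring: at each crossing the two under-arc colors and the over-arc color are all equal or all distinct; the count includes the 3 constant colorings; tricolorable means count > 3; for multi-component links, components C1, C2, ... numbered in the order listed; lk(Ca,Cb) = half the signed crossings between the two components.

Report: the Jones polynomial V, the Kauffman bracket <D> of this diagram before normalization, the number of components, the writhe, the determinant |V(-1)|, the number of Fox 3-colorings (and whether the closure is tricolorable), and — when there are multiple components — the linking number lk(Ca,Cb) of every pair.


V = -x^(-11/2) + x^(-9/2) - x^(-7/2) - x^(-3/2)
<D> = -A^-6 - A^2 + A^6 - A^10 (w = -4)
2 components over 6 crossings, w = -4
lk(C1,C2): -2
3 Fox colorings among 3^6, |V(-1)| = 4: not tricolorable
why: the 1 component pair carries total linking -2


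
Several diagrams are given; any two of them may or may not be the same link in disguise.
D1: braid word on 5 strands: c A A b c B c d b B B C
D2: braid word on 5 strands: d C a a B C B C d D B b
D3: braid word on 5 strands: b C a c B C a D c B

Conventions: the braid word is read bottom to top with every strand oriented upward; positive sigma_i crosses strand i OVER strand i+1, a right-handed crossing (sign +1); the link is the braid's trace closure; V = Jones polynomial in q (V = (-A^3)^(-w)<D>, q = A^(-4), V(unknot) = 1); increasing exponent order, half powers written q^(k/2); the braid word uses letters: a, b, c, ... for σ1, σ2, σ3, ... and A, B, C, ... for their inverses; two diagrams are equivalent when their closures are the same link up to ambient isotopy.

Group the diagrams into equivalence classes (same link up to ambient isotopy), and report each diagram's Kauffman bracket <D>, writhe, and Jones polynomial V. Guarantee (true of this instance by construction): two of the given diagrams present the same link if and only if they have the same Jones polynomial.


classes: {D1} | {D2} | {D3}
V(D1) = q^-2 + 2 + q^2  [12 crossings, <D> = A^-8 + 2 + A^8, w = 0]
V(D2) = q^-5 - q^-4 + 2q^-3 - q^-2 + 2q^-1 + q  [12 crossings, <D> = A^-10 + 2A^-2 - A^2 + 2A^6 - A^10 + A^14, w = -2]
D3 (bracket A^-12 + A^-8 + A^-4 + 1; 10 crossings at w = 0): V = 1 + q + q^2 + q^3
note: comparing 3 Jones polynomials yields 3 groups


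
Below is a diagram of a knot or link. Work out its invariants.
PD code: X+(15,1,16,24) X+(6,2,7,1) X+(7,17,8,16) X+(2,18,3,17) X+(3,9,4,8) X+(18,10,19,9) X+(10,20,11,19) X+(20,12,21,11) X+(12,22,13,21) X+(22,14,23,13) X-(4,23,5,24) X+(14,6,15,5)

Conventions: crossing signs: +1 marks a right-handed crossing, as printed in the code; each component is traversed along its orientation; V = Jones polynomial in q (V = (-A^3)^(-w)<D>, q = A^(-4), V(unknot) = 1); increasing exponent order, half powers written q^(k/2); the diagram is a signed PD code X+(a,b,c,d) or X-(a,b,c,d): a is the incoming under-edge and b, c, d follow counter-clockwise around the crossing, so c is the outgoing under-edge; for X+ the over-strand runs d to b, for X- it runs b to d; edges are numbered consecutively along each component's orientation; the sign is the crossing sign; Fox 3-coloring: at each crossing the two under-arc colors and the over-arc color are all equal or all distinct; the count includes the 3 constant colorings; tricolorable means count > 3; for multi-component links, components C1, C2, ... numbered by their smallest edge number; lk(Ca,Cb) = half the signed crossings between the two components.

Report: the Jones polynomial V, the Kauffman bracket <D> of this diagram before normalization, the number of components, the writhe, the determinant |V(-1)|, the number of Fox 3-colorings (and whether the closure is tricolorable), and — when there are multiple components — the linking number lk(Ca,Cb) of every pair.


V(q) = q^4 + q^6 - q^7 + q^8 - q^9 + q^10 - q^11 + q^12 - q^13
bracket: -A^-22 + A^-18 - A^-14 + A^-10 - A^-6 + A^-2 - A^2 + A^6 + A^14, w = +10
1 component, writhe +10, over 12 crossings
det 9, colorings 9 of 3^12 — tricolorable
observation: V spans 9 powers of q: at least 9 crossings in any diagram


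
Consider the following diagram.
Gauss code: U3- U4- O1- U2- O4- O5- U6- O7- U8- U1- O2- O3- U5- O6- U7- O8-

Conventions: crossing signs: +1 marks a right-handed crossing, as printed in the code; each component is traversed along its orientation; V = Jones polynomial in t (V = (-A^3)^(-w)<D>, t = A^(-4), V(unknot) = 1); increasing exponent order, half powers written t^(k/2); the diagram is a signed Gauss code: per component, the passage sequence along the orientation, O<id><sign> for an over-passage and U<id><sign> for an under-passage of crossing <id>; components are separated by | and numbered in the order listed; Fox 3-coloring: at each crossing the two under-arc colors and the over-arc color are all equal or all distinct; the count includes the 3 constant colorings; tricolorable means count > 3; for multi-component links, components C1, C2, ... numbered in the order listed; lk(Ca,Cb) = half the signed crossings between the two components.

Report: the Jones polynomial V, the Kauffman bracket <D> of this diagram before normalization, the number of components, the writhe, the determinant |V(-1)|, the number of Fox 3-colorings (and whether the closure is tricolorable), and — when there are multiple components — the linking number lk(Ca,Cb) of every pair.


V = -t^-10 + t^-9 - t^-8 + t^-7 - t^-6 + t^-5 + t^-3
<D> = A^-12 + A^-4 - 1 + A^4 - A^8 + A^12 - A^16 (w = -8)
1 component over 8 crossings, w = -8
3 Fox colorings among 3^8, |V(-1)| = 7: not tricolorable
why: |V(-1)| = 7: so not tricolorable, since 3 does not divide 7


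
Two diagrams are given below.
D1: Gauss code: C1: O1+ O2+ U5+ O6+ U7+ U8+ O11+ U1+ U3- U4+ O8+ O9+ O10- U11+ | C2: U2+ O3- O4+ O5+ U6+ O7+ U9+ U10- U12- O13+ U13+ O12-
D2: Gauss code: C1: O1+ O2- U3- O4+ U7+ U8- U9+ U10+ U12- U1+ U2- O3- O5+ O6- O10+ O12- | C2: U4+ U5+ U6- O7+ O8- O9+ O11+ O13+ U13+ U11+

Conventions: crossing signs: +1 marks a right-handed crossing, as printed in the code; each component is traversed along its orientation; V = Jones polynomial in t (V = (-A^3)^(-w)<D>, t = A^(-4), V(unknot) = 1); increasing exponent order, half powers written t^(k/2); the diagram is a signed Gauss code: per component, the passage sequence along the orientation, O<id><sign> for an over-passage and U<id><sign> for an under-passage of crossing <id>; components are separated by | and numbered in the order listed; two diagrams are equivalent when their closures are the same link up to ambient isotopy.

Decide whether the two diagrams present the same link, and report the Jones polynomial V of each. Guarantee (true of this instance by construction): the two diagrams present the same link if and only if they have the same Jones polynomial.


equivalent: no
V(D1) = -t^(5/2) - 2t^(9/2) + 2t^(11/2) - 2t^(13/2) + 2t^(15/2) - 2t^(17/2) + t^(19/2)  (w +7, c 13, <D> = -A^-17 + 2A^-13 - 2A^-9 + 2A^-5 - 2A^-1 + 2A^3 + A^11)
V(D2) = -t^(1/2) - t^(5/2)  (w +3, c 13, <D> = A^-1 + A^7)
why: V(t) takes 2 values over 2 diagrams, fixing the grouping


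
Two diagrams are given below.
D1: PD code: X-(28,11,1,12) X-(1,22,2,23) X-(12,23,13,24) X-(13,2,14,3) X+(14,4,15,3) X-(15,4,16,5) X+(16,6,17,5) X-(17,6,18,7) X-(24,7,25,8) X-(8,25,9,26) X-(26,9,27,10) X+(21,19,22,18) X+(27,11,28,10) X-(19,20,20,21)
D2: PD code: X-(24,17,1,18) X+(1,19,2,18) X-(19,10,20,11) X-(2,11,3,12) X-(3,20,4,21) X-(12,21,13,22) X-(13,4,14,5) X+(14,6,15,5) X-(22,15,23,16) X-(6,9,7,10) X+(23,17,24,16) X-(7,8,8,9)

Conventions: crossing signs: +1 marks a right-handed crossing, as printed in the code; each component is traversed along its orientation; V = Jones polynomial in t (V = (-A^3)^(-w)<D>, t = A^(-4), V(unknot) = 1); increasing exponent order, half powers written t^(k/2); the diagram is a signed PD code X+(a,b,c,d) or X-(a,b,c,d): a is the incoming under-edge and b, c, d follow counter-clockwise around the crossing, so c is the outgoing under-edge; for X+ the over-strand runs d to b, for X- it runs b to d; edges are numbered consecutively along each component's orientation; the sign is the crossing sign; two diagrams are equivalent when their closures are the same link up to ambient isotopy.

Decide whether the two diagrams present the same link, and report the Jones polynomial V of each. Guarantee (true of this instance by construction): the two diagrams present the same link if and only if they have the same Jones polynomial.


equivalent: no
D1 (bracket A^-10 + A^-2 - A^2 + A^6 - A^10; 14 crossings at w = -6): V = -t^-7 + t^-6 - t^-5 + t^-4 + t^-2
V(D2) = -t^-4 + t^-3 + t^-1  (w -6, c 12, <D> = A^-14 + A^-6 - A^-2)
key observation: V(t) takes 2 values over 2 diagrams, fixing the grouping


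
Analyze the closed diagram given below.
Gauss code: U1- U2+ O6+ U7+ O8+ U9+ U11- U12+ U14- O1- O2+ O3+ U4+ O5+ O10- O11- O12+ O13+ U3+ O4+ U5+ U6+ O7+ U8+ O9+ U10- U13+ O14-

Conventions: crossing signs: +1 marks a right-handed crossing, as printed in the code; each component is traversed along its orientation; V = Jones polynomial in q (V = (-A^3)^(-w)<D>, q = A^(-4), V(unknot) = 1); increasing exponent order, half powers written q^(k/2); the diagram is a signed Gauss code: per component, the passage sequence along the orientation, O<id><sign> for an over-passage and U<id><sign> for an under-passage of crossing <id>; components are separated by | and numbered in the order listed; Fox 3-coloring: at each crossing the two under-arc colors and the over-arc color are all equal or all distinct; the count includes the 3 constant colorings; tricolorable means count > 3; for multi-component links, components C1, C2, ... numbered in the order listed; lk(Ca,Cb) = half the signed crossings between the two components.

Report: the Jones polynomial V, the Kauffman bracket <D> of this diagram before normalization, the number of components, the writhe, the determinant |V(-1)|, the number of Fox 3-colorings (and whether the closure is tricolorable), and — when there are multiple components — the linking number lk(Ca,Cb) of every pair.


V = q^2 + 2q^4 - 2q^5 + q^6 - 2q^7 + q^8
<D> = A^-14 - 2A^-10 + A^-6 - 2A^-2 + 2A^2 + A^10 (w = +6)
1 component over 14 crossings, w = +6
27 Fox colorings among 3^14, |V(-1)| = 9: tricolorable
why: the span of V is 6, forcing >= 6 crossings in any diagram


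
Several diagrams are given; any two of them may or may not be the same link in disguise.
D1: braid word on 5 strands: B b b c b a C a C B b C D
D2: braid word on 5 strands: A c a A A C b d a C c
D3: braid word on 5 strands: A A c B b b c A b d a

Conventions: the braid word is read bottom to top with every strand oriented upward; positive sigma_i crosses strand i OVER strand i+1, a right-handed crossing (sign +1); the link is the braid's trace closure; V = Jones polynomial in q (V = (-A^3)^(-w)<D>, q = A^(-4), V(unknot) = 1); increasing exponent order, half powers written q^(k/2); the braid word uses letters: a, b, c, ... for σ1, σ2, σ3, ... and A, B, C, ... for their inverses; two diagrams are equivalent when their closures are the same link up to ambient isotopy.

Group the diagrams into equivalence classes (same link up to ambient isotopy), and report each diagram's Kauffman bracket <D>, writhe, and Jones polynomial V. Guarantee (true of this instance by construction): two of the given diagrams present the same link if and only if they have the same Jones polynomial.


grouping into links: {D1} | {D2} | {D3}
V(D1) = -q^(1/2) - q^(5/2)  (w +1, c 13, <D> = A^-7 + A)
V(D2) = -q^(-1/2) - q^(1/2)  (w +1, c 11, <D> = A + A^5)
D3 (bracket -A^-5 + 2A^-1 - A^3 + 2A^7 - A^11 + A^15; 11 crossings at w = +3): V = -q^(-3/2) + q^(-1/2) - 2q^(1/2) + q^(3/2) - 2q^(5/2) + q^(7/2)
why: 3 classes among 3 diagrams; unequal V(q) rules out equality


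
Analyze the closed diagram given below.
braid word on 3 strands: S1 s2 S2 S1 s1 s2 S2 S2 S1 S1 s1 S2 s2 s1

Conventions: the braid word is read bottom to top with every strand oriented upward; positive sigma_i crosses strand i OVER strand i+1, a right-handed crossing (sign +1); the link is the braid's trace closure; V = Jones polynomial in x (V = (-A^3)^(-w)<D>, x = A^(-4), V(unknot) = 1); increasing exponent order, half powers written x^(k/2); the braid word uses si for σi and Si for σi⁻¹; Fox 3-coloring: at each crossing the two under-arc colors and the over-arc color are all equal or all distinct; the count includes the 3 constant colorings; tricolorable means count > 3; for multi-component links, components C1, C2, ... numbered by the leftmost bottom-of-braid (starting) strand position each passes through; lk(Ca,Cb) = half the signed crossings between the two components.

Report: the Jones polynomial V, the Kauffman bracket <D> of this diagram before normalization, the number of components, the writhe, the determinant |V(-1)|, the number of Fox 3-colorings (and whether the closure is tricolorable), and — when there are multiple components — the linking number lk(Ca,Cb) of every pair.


V = 1
<D> = A^-6 (w = -2)
1 component over 14 crossings, w = -2
3 Fox colorings among 3^14, |V(-1)| = 1: not tricolorable
why: |V(-1)| = 1: so not tricolorable, since 3 does not divide 1


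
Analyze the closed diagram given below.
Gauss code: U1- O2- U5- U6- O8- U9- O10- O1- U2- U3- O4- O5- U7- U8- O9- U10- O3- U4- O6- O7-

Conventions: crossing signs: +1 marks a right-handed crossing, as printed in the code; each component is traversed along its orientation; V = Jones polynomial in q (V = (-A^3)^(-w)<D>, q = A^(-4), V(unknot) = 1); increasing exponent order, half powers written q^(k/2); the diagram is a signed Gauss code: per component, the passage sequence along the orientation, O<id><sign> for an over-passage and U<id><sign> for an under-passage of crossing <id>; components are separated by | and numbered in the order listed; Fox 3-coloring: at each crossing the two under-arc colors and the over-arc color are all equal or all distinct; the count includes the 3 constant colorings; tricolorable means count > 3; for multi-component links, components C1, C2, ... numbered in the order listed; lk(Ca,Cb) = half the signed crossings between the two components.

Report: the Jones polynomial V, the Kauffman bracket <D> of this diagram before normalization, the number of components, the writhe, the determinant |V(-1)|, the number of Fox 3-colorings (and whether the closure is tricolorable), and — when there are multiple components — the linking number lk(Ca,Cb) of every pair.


Jones polynomial: V(q) = -q^-12 + q^-11 - q^-10 + q^-9 - q^-8 + q^-6 + q^-4
<D> = A^-14 + A^-6 - A^2 + A^6 - A^10 + A^14 - A^18; writhe -10
components 1, writhe -10 (10 crossings)
3-colorings: 9 of 3^10, det 3 — tricolorable
note: V spans 8 powers of q: at least 8 crossings in any diagram


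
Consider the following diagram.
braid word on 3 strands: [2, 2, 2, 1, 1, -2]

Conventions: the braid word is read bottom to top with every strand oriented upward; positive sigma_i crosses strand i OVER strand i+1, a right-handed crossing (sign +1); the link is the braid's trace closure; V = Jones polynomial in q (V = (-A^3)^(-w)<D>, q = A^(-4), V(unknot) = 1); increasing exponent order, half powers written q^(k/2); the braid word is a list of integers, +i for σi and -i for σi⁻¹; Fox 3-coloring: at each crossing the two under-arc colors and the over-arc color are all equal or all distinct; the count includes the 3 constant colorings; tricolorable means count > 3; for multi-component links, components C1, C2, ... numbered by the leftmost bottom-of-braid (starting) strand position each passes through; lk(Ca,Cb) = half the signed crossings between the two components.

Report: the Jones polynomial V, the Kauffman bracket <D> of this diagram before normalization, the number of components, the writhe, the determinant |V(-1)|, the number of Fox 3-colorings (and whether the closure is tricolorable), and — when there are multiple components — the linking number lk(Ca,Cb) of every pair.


V(q) = q + 2q^3 + q^5
bracket: A^-8 + 2 + A^8, w = +4
3 components, writhe +4, over 6 crossings
lk(C1,C2) = 0
linking number lk(C1,C3) = +1
lk(C2,C3): +1
det 4, colorings 3 of 3^6 — not tricolorable
observation: w = +4 (over 6 crossings) is diagram-only; (-A^3)^(-4) removes it from V


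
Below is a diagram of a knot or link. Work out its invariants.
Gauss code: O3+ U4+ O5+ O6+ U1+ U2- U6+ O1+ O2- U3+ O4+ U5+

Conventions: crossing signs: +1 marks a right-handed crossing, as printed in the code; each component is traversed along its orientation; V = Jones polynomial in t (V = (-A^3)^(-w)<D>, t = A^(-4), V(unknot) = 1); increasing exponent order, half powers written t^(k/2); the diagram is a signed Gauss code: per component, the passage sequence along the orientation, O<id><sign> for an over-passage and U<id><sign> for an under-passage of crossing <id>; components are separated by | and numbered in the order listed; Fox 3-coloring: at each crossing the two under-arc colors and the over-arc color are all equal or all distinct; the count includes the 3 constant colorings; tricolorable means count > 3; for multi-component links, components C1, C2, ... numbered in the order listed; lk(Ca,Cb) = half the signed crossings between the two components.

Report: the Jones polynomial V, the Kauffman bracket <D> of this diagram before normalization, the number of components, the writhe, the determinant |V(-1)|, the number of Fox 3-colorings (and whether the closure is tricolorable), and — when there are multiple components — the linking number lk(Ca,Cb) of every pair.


V(t) = t + t^3 - t^4
bracket: -A^-4 + 1 + A^8, w = +4
1 component, writhe +4, over 6 crossings
det 3, colorings 9 of 3^6 — tricolorable
observation: |V(-1)| = 3: so tricolorable, since 3 divides 3


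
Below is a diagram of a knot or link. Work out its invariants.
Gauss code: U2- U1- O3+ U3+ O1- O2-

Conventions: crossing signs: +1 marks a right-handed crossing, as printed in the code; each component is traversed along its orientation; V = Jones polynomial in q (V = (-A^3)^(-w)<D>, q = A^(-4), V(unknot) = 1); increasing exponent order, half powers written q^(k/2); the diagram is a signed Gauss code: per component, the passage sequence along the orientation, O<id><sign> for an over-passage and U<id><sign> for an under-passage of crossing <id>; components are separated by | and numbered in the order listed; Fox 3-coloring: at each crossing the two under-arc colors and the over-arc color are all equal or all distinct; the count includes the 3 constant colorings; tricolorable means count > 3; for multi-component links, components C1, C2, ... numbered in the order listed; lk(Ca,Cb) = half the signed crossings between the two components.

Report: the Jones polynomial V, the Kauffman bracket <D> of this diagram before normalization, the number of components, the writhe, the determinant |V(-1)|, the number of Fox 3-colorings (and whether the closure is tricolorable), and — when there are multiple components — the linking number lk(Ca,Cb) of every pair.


Jones polynomial: V(q) = 1
<D> = -A^-3; writhe -1
components 1, writhe -1 (3 crossings)
3-colorings: 3 of 3^3, det 1 — not tricolorable
note: w = -1 (over 3 crossings) is diagram-only; (-A^3)^(1) removes it from V


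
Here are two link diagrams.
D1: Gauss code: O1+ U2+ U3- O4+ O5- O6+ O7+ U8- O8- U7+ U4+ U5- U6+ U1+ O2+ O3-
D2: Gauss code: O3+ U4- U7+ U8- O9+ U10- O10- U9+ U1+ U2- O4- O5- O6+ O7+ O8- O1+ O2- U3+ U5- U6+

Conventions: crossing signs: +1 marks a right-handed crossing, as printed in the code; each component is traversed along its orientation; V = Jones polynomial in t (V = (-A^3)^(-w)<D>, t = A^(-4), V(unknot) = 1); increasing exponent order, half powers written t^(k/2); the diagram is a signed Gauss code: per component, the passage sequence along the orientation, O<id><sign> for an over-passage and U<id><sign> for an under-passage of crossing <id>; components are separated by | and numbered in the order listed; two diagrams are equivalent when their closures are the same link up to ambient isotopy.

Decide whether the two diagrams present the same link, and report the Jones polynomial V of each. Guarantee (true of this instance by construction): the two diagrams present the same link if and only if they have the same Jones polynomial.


equivalent: yes
D1 (bracket A^6; 8 crossings at w = +2): V = 1
D2 (bracket 1; 10 crossings at w = 0): V = 1
key observation: one V(t) for all 2 diagrams — one class (guaranteed)
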